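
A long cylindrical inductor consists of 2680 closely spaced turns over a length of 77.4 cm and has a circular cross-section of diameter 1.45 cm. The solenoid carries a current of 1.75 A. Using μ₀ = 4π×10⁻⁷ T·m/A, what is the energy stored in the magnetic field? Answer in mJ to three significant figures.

A = π(d/2)² = π(7.250×10^-3 m)² = 1.651×10^-4 m².
L = μ₀N²A/ℓ = (4π×10⁻⁷)(2680)²(1.651×10^-4)/(0.774) = 1.926×10^-3 H.
U = ½LI² = ½(1.926×10^-3)(1.75)² = 2.949×10^-3 J.

U ≈ 2.95 mJ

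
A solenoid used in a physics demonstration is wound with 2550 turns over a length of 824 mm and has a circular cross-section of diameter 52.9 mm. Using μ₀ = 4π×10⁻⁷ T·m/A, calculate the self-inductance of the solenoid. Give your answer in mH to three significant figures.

A = π(d/2)² = π(2.645×10^-2 m)² = 2.198×10^-3 m².
For a long solenoid, L = μ₀N²A/ℓ.
L = (4π×10⁻⁷)(2550)²(2.198×10^-3)/(0.824 m) = 2.180×10^-2 H.

L ≈ 21.8 mH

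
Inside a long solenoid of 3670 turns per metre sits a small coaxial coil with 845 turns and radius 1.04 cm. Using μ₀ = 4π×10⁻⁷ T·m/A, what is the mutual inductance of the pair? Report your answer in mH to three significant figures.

M ≈ 1.32 mH

The outer solenoid produces a uniform field B₁ = μ₀n₁I₁ across the inner coil,
so the flux linkage is N₂Φ = N₂B₁A₂ = μ₀n₁N₂A₂·I₁, giving M = μ₀n₁N₂A₂.
A₂ = πr² = π(1.040×10^-2 m)² = 3.398×10^-4 m².
M = (4π×10⁻⁷)(3670)(845)(3.398×10^-4) = 1.324×10^-3 H.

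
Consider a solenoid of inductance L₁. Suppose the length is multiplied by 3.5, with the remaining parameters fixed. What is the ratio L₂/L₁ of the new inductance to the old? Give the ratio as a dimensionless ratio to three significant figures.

L₂/L₁ = 0.286

For a solenoid, L ∝ μᵣN²A/ℓ.
L₂/L₁ = (3.5)^-1 = 0.286.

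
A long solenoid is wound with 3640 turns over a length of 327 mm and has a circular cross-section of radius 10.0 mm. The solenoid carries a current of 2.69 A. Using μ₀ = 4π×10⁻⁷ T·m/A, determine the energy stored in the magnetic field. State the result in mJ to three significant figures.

A = πr² = π(1.000×10^-2 m)² = 3.142×10^-4 m².
L = μ₀N²A/ℓ = (4π×10⁻⁷)(3640)²(3.142×10^-4)/(0.327) = 1.600×10^-2 H.
U = ½LI² = ½(1.600×10^-2)(2.69)² = 5.787×10^-2 J.

U ≈ 57.9 mJ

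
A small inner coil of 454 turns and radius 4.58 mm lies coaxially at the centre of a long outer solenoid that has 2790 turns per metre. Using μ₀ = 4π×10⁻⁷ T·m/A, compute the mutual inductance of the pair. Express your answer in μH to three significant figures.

The outer solenoid produces a uniform field B₁ = μ₀n₁I₁ across the inner coil,
so the flux linkage is N₂Φ = N₂B₁A₂ = μ₀n₁N₂A₂·I₁, giving M = μ₀n₁N₂A₂.
A₂ = πr² = π(4.580×10^-3 m)² = 6.590×10^-5 m².
M = (4π×10⁻⁷)(2790)(454)(6.590×10^-5) = 1.049×10^-4 H.

M ≈ 105 μH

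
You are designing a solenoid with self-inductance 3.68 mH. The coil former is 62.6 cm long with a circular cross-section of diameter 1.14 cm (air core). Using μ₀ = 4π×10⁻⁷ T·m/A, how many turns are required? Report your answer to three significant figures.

A = π(d/2)² = π(5.700×10^-3 m)² = 1.021×10^-4 m².
From L = μ₀N²A/ℓ, N = √(Lℓ / (μ₀A)).
N = √[(3.680×10^-3)(0.626) / ((4π×10⁻⁷)×1.021×10^-4)] = √(1.796×10^7) ≈ 4238.0.

N ≈ 4240 turns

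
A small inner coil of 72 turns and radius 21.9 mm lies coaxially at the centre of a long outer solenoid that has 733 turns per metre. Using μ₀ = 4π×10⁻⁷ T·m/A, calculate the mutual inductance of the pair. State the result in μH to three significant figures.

M ≈ 99.9 μH

The outer solenoid produces a uniform field B₁ = μ₀n₁I₁ across the inner coil,
so the flux linkage is N₂Φ = N₂B₁A₂ = μ₀n₁N₂A₂·I₁, giving M = μ₀n₁N₂A₂.
A₂ = πr² = π(2.190×10^-2 m)² = 1.507×10^-3 m².
M = (4π×10⁻⁷)(733)(72)(1.507×10^-3) = 9.993×10^-5 H.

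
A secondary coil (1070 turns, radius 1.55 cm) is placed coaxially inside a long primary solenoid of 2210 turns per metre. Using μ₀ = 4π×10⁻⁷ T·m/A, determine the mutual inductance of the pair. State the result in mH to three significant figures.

The outer solenoid produces a uniform field B₁ = μ₀n₁I₁ across the inner coil,
so the flux linkage is N₂Φ = N₂B₁A₂ = μ₀n₁N₂A₂·I₁, giving M = μ₀n₁N₂A₂.
A₂ = πr² = π(1.550×10^-2 m)² = 7.548×10^-4 m².
M = (4π×10⁻⁷)(2210)(1070)(7.548×10^-4) = 2.243×10^-3 H.

M ≈ 2.24 mH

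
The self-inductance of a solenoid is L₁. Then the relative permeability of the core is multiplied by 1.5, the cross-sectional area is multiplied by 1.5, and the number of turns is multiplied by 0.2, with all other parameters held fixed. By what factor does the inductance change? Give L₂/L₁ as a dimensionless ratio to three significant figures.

For a solenoid, L ∝ μᵣN²A/ℓ.
L₂/L₁ = (1.5) × (1.5) × (0.2)^2 = 0.0900.

L₂/L₁ = 0.0900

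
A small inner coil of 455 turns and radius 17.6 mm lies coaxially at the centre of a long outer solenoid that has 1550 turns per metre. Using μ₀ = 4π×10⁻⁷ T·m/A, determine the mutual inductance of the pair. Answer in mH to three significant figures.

The outer solenoid produces a uniform field B₁ = μ₀n₁I₁ across the inner coil,
so the flux linkage is N₂Φ = N₂B₁A₂ = μ₀n₁N₂A₂·I₁, giving M = μ₀n₁N₂A₂.
A₂ = πr² = π(1.760×10^-2 m)² = 9.731×10^-4 m².
M = (4π×10⁻⁷)(1550)(455)(9.731×10^-4) = 8.624×10^-4 H.

M ≈ 0.862 mH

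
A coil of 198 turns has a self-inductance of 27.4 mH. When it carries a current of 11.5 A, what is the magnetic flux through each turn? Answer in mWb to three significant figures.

From L = NΦ_B/I, the flux per turn is Φ_B = LI/N.
Φ_B = (2.740×10^-2 H)(11.5 A)/198 = 1.591×10^-3 Wb.

Φ_B ≈ 1.59 mWb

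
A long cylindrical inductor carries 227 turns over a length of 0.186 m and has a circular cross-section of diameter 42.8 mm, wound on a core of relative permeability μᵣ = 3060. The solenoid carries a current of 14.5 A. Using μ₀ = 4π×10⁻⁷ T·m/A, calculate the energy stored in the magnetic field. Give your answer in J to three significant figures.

A = π(d/2)² = π(2.140×10^-2 m)² = 1.439×10^-3 m².
L = μ₀μᵣN²A/ℓ = (4π×10⁻⁷)(3060)(227)²(1.439×10^-3)/(0.186) = 1.533 H.
U = ½LI² = ½(1.533)(14.5)² = 161.1 J.

U ≈ 161 J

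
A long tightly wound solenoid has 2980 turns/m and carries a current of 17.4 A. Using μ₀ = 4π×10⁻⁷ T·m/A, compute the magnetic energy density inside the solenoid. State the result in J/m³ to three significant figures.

B = μ₀nI = (4π×10⁻⁷)(2.980×10^3)(17.4) = 6.516×10^-2 T.
u = B²/(2μ₀) = (6.516×10^-2)²/(2×4π×10⁻⁷) = 1.689×10^3 J/m³.

u ≈ 1690 J/m³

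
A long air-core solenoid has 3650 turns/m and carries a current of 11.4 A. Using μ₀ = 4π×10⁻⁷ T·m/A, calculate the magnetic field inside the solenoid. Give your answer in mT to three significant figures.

B ≈ 52.3 mT

Inside a long solenoid, B = μ₀nI.
B = (4π×10⁻⁷)(3.650×10^3 m⁻¹)(11.4 A) = 5.229×10^-2 T.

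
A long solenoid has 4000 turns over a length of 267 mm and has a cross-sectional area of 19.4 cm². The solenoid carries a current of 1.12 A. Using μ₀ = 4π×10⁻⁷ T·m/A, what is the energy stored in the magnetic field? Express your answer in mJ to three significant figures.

A = 19.4 cm² = 1.940×10^-3 m².
L = μ₀N²A/ℓ = (4π×10⁻⁷)(4000)²(1.940×10^-3)/(0.267) = 0.1461 H.
U = ½LI² = ½(0.1461)(1.12)² = 9.163×10^-2 J.

U ≈ 91.6 mJ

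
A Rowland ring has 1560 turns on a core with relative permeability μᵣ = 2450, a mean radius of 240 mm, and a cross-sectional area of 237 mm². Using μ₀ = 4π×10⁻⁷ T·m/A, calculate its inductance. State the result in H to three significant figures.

For a thin toroid, L = μ₀μᵣN²A/(2πR).
L = (4π×10⁻⁷)(2450)(1560)²(2.370×10^-4) / (2π×0.24 m) = 1.178 H.

L ≈ 1.18 H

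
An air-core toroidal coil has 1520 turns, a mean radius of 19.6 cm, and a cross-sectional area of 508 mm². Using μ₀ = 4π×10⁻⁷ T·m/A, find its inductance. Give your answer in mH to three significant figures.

For a thin toroid, L = μ₀N²A/(2πR).
L = (4π×10⁻⁷)(1520)²(5.080×10^-4) / (2π×0.196 m) = 1.198×10^-3 H.

L ≈ 1.20 mH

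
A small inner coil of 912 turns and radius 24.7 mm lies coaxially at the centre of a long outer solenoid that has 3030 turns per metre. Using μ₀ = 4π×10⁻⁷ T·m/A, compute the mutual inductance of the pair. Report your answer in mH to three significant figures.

The outer solenoid produces a uniform field B₁ = μ₀n₁I₁ across the inner coil,
so the flux linkage is N₂Φ = N₂B₁A₂ = μ₀n₁N₂A₂·I₁, giving M = μ₀n₁N₂A₂.
A₂ = πr² = π(2.470×10^-2 m)² = 1.917×10^-3 m².
M = (4π×10⁻⁷)(3030)(912)(1.917×10^-3) = 6.656×10^-3 H.

M ≈ 6.66 mH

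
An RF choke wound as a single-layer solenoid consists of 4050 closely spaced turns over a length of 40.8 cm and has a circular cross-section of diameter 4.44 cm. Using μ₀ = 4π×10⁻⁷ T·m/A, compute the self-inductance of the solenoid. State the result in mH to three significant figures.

A = π(d/2)² = π(2.220×10^-2 m)² = 1.548×10^-3 m².
For a long solenoid, L = μ₀N²A/ℓ.
L = (4π×10⁻⁷)(4050)²(1.548×10^-3)/(0.408 m) = 7.822×10^-2 H.

L ≈ 78.2 mH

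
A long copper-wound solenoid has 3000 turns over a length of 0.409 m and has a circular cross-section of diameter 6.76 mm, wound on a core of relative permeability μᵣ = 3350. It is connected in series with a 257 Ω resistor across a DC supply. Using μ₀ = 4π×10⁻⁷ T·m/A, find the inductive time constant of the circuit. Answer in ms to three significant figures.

τ ≈ 12.9 ms

A = π(d/2)² = π(3.380×10^-3 m)² = 3.589×10^-5 m².
L = μ₀μᵣN²A/ℓ = (4π×10⁻⁷)(3350)(3000)²(3.589×10^-5)/(0.409) = 3.3247 H.
τ = L/R = (3.3247)/(257) = 1.294×10^-2 s.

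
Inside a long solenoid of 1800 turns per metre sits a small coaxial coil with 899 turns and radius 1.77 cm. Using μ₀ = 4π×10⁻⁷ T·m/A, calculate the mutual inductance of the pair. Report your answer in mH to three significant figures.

The outer solenoid produces a uniform field B₁ = μ₀n₁I₁ across the inner coil,
so the flux linkage is N₂Φ = N₂B₁A₂ = μ₀n₁N₂A₂·I₁, giving M = μ₀n₁N₂A₂.
A₂ = πr² = π(1.770×10^-2 m)² = 9.842×10^-4 m².
M = (4π×10⁻⁷)(1800)(899)(9.842×10^-4) = 2.001×10^-3 H.

M ≈ 2.00 mH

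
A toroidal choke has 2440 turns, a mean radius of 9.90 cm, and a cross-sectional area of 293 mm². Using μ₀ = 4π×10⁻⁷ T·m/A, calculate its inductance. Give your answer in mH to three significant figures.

L ≈ 3.52 mH

For a thin toroid, L = μ₀N²A/(2πR).
L = (4π×10⁻⁷)(2440)²(2.930×10^-4) / (2π×9.900×10^-2 m) = 3.524×10^-3 H.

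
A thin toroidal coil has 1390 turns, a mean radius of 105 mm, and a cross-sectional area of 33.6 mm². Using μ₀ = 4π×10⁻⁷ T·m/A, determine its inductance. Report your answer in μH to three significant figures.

For a thin toroid, L = μ₀N²A/(2πR).
L = (4π×10⁻⁷)(1390)²(3.360×10^-5) / (2π×0.105 m) = 1.237×10^-4 H.

L ≈ 124 μH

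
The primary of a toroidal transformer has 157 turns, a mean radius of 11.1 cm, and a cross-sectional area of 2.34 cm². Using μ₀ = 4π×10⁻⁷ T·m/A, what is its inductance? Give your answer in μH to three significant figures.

L ≈ 10.4 μH

For a thin toroid, L = μ₀N²A/(2πR).
L = (4π×10⁻⁷)(157)²(2.340×10^-4) / (2π×0.111 m) = 1.039×10^-5 H.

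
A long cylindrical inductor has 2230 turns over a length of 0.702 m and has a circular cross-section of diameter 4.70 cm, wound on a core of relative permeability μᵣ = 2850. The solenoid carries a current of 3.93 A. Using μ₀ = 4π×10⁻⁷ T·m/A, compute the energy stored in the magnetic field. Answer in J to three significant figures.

U ≈ 340 J

A = π(d/2)² = π(2.350×10^-2 m)² = 1.7349×10^-3 m².
L = μ₀μᵣN²A/ℓ = (4π×10⁻⁷)(2850)(2230)²(1.7349×10^-3)/(0.702) = 44.02 H.
U = ½LI² = ½(44.02)(3.93)² = 339.9 J.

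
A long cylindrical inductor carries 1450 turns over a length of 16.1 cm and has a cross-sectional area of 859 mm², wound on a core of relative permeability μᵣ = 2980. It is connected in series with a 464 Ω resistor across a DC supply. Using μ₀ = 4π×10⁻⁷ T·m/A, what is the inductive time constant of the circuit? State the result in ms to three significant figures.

τ ≈ 90.5 ms

A = 859 mm² = 8.590×10^-4 m².
L = μ₀μᵣN²A/ℓ = (4π×10⁻⁷)(2980)(1450)²(8.590×10^-4)/(0.161) = 42.01 H.
τ = L/R = (42.01)/(464) = 9.053×10^-2 s.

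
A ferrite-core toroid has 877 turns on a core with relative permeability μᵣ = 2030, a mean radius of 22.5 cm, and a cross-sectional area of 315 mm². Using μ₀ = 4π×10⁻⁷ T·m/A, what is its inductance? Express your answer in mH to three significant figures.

For a thin toroid, L = μ₀μᵣN²A/(2πR).
L = (4π×10⁻⁷)(2030)(877)²(3.150×10^-4) / (2π×0.225 m) = 0.4372 H.

L ≈ 437 mH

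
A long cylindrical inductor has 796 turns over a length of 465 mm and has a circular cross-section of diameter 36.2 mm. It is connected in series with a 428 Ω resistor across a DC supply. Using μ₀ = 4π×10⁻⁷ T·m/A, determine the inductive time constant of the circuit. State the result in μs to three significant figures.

τ ≈ 4.12 μs

A = π(d/2)² = π(1.810×10^-2 m)² = 1.029×10^-3 m².
L = μ₀N²A/ℓ = (4π×10⁻⁷)(796)²(1.029×10^-3)/(0.465) = 1.762×10^-3 H.
τ = L/R = (1.762×10^-3)/(428) = 4.118×10^-6 s.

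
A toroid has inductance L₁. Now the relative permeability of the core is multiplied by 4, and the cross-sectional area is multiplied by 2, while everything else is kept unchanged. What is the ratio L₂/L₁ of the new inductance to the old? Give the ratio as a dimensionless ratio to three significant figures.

L₂/L₁ = 8.00

For a toroid, L ∝ μᵣN²A/R.
L₂/L₁ = (4) × (2) = 8.00.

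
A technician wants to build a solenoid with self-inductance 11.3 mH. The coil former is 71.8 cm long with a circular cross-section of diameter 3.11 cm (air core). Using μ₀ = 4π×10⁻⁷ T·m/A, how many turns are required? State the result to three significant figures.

A = π(d/2)² = π(1.555×10^-2 m)² = 7.596×10^-4 m².
From L = μ₀N²A/ℓ, N = √(Lℓ / (μ₀A)).
N = √[(1.130×10^-2)(0.718) / ((4π×10⁻⁷)×7.596×10^-4)] = √(8.499×10^6) ≈ 2915.4.

N ≈ 2920 turns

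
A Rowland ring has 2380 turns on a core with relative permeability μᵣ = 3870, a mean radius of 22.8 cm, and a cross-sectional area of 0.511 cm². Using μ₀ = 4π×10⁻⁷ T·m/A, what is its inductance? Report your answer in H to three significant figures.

For a thin toroid, L = μ₀μᵣN²A/(2πR).
L = (4π×10⁻⁷)(3870)(2380)²(5.110×10^-5) / (2π×0.228 m) = 0.9826 H.

L ≈ 0.983 H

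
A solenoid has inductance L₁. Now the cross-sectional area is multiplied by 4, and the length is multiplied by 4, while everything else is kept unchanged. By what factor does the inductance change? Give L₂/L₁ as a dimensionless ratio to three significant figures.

For a solenoid, L ∝ μᵣN²A/ℓ.
L₂/L₁ = (4) × (4)^-1 = 1.00.

L₂/L₁ = 1.00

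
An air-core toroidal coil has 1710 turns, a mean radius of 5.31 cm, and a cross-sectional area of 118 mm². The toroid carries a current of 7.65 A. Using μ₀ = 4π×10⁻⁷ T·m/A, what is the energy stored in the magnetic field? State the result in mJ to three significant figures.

U ≈ 38.0 mJ

L = μ₀N²A/(2πR) = (4π×10⁻⁷)(1710)²(1.180×10^-4)/(2π×5.310×10^-2) = 1.300×10^-3 H.
U = ½LI² = ½(1.300×10^-3)(7.65)² = 3.803×10^-2 J.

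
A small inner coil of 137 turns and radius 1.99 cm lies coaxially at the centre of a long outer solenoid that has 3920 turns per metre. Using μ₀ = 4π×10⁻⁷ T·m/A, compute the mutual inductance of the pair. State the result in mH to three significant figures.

The outer solenoid produces a uniform field B₁ = μ₀n₁I₁ across the inner coil,
so the flux linkage is N₂Φ = N₂B₁A₂ = μ₀n₁N₂A₂·I₁, giving M = μ₀n₁N₂A₂.
A₂ = πr² = π(1.990×10^-2 m)² = 1.244×10^-3 m².
M = (4π×10⁻⁷)(3920)(137)(1.244×10^-3) = 8.396×10^-4 H.

M ≈ 0.840 mH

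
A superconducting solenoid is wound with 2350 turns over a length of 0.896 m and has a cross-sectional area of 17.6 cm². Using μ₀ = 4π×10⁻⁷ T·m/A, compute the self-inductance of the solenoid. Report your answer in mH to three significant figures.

L ≈ 13.6 mH

A = 17.6 cm² = 1.760×10^-3 m².
For a long solenoid, L = μ₀N²A/ℓ.
L = (4π×10⁻⁷)(2350)²(1.760×10^-3)/(0.896 m) = 1.363×10^-2 H.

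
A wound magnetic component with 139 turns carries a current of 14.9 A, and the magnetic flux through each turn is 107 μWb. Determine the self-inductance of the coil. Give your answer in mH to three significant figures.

L ≈ 0.998 mH

Self-inductance is defined by L = NΦ_B/I (flux linkage over current).
L = (139)(1.070×10^-4 Wb)/(14.9 A) = 9.982×10^-4 H.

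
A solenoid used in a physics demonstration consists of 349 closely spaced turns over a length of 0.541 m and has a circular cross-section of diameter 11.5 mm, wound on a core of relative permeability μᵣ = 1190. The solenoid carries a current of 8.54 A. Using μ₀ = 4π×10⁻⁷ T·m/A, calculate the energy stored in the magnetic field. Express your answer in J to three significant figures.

A = π(d/2)² = π(5.750×10^-3 m)² = 1.039×10^-4 m².
L = μ₀μᵣN²A/ℓ = (4π×10⁻⁷)(1190)(349)²(1.039×10^-4)/(0.541) = 3.497×10^-2 H.
U = ½LI² = ½(3.497×10^-2)(8.54)² = 1.275 J.

U ≈ 1.28 J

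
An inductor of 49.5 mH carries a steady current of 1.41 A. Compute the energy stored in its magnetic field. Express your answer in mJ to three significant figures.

U ≈ 49.2 mJ

Stored magnetic energy: U = ½LI².
U = ½(4.950×10^-2 H)(1.41 A)² = 4.921×10^-2 J.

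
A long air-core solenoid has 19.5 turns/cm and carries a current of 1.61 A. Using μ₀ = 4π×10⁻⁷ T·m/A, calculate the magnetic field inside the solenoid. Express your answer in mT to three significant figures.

Inside a long solenoid, B = μ₀nI.
B = (4π×10⁻⁷)(1.950×10^3 m⁻¹)(1.61 A) = 3.945×10^-3 T.

B ≈ 3.95 mT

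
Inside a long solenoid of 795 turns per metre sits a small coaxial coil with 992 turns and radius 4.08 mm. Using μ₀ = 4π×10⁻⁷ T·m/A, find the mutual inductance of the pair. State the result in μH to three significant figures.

M ≈ 51.8 μH

The outer solenoid produces a uniform field B₁ = μ₀n₁I₁ across the inner coil,
so the flux linkage is N₂Φ = N₂B₁A₂ = μ₀n₁N₂A₂·I₁, giving M = μ₀n₁N₂A₂.
A₂ = πr² = π(4.080×10^-3 m)² = 5.230×10^-5 m².
M = (4π×10⁻⁷)(795)(992)(5.230×10^-5) = 5.183×10^-5 H.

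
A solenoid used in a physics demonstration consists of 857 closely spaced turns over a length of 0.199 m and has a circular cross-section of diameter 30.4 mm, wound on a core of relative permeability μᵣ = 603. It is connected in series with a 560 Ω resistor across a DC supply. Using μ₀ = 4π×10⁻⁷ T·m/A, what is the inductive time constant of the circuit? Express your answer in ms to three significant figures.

A = π(d/2)² = π(1.520×10^-2 m)² = 7.258×10^-4 m².
L = μ₀μᵣN²A/ℓ = (4π×10⁻⁷)(603)(857)²(7.258×10^-4)/(0.199) = 2.03 H.
τ = L/R = (2.03)/(560) = 3.6248×10^-3 s.

τ ≈ 3.62 ms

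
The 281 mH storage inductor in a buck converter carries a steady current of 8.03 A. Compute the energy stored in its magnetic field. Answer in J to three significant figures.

U ≈ 9.06 J

Stored magnetic energy: U = ½LI².
U = ½(0.281 H)(8.03 A)² = 9.06 J.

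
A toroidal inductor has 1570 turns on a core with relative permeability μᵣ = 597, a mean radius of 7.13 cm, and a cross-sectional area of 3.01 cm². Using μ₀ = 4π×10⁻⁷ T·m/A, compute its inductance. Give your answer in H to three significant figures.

For a thin toroid, L = μ₀μᵣN²A/(2πR).
L = (4π×10⁻⁷)(597)(1570)²(3.010×10^-4) / (2π×7.130×10^-2 m) = 1.242 H.

L ≈ 1.24 H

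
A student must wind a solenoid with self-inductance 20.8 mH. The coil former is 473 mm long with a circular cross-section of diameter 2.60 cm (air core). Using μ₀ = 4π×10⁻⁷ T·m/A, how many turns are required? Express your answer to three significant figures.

N ≈ 3840 turns

A = π(d/2)² = π(1.300×10^-2 m)² = 5.309×10^-4 m².
From L = μ₀N²A/ℓ, N = √(Lℓ / (μ₀A)).
N = √[(2.080×10^-2)(0.473) / ((4π×10⁻⁷)×5.309×10^-4)] = √(1.4746×10^7) ≈ 3840.1.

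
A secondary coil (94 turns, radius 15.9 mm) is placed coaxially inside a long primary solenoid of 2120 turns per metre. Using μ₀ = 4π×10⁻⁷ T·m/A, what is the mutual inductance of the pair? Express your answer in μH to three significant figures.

The outer solenoid produces a uniform field B₁ = μ₀n₁I₁ across the inner coil,
so the flux linkage is N₂Φ = N₂B₁A₂ = μ₀n₁N₂A₂·I₁, giving M = μ₀n₁N₂A₂.
A₂ = πr² = π(1.590×10^-2 m)² = 7.942×10^-4 m².
M = (4π×10⁻⁷)(2120)(94)(7.942×10^-4) = 1.989×10^-4 H.

M ≈ 199 μH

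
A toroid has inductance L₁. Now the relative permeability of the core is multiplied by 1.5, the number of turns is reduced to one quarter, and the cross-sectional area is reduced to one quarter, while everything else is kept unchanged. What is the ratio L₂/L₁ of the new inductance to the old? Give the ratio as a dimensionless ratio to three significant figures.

For a toroid, L ∝ μᵣN²A/R.
L₂/L₁ = (1.5) × (0.25)^2 × (0.25) = 0.0234.

L₂/L₁ = 0.0234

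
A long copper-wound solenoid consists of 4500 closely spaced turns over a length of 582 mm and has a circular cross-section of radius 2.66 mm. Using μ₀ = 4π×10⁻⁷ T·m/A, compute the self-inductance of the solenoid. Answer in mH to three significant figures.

A = πr² = π(2.660×10^-3 m)² = 2.223×10^-5 m².
For a long solenoid, L = μ₀N²A/ℓ.
L = (4π×10⁻⁷)(4500)²(2.223×10^-5)/(0.582 m) = 9.719×10^-4 H.

L ≈ 0.972 mH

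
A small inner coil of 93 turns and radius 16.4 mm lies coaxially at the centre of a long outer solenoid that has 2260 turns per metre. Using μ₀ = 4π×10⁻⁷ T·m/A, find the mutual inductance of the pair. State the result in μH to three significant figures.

The outer solenoid produces a uniform field B₁ = μ₀n₁I₁ across the inner coil,
so the flux linkage is N₂Φ = N₂B₁A₂ = μ₀n₁N₂A₂·I₁, giving M = μ₀n₁N₂A₂.
A₂ = πr² = π(1.640×10^-2 m)² = 8.450×10^-4 m².
M = (4π×10⁻⁷)(2260)(93)(8.450×10^-4) = 2.232×10^-4 H.

M ≈ 223 μH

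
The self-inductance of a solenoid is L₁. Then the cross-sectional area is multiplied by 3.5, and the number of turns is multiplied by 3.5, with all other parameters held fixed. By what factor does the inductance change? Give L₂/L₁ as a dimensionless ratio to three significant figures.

L₂/L₁ = 42.9

For a solenoid, L ∝ μᵣN²A/ℓ.
L₂/L₁ = (3.5) × (3.5)^2 = 42.9.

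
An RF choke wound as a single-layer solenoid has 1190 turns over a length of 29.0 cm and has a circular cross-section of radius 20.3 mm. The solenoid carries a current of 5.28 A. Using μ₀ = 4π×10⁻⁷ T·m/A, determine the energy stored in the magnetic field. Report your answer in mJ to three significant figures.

U ≈ 111 mJ

A = πr² = π(2.030×10^-2 m)² = 1.2946×10^-3 m².
L = μ₀N²A/ℓ = (4π×10⁻⁷)(1190)²(1.2946×10^-3)/(0.29) = 7.944×10^-3 H.
U = ½LI² = ½(7.944×10^-3)(5.28)² = 0.1107 J.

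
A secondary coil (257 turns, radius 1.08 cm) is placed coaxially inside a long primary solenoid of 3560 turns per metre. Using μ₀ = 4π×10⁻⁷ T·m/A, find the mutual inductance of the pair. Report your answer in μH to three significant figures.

The outer solenoid produces a uniform field B₁ = μ₀n₁I₁ across the inner coil,
so the flux linkage is N₂Φ = N₂B₁A₂ = μ₀n₁N₂A₂·I₁, giving M = μ₀n₁N₂A₂.
A₂ = πr² = π(1.080×10^-2 m)² = 3.664×10^-4 m².
M = (4π×10⁻⁷)(3560)(257)(3.664×10^-4) = 4.213×10^-4 H.

M ≈ 421 μH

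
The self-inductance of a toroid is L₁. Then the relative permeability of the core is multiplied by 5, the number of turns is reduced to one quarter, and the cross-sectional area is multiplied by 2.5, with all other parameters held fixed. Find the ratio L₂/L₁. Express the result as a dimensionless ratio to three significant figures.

L₂/L₁ = 0.781

For a toroid, L ∝ μᵣN²A/R.
L₂/L₁ = (5) × (0.25)^2 × (2.5) = 0.781.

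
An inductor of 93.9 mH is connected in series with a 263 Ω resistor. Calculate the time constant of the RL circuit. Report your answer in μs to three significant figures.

τ ≈ 357 μs

τ = L/R = (9.390×10^-2 H)/(263 Ω) = 3.570×10^-4 s.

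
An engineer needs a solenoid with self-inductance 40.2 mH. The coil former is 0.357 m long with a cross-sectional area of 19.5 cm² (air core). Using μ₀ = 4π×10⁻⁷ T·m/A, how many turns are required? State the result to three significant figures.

A = 19.5 cm² = 1.950×10^-3 m².
From L = μ₀N²A/ℓ, N = √(Lℓ / (μ₀A)).
N = √[(4.020×10^-2)(0.357) / ((4π×10⁻⁷)×1.950×10^-3)] = √(5.857×10^6) ≈ 2420.1.

N ≈ 2420 turns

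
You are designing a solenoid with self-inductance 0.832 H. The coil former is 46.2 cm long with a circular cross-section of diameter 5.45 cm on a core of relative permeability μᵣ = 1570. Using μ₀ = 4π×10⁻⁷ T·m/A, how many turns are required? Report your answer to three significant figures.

A = π(d/2)² = π(2.725×10^-2 m)² = 2.333×10^-3 m².
From L = μ₀μᵣN²A/ℓ, N = √(Lℓ / (μ₀μᵣA)).
N = √[(0.832)(0.462) / ((4π×10⁻⁷)(1570)×2.333×10^-3)] = √(8.352×10^4) ≈ 289.0.

N ≈ 289 turns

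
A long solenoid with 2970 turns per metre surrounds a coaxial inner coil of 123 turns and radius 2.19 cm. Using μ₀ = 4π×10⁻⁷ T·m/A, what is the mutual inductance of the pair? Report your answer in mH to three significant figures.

M ≈ 0.692 mH

The outer solenoid produces a uniform field B₁ = μ₀n₁I₁ across the inner coil,
so the flux linkage is N₂Φ = N₂B₁A₂ = μ₀n₁N₂A₂·I₁, giving M = μ₀n₁N₂A₂.
A₂ = πr² = π(2.190×10^-2 m)² = 1.507×10^-3 m².
M = (4π×10⁻⁷)(2970)(123)(1.507×10^-3) = 6.917×10^-4 H.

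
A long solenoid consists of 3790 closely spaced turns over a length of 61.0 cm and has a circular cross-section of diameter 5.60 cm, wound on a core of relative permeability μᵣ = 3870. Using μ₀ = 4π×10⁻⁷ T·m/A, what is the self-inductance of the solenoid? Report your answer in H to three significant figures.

A = π(d/2)² = π(2.800×10^-2 m)² = 2.463×10^-3 m².
For a long solenoid, L = μ₀μᵣN²A/ℓ.
L = (4π×10⁻⁷)(3870)(3790)²(2.463×10^-3)/(0.61 m) = 282.1 H.

L ≈ 282 H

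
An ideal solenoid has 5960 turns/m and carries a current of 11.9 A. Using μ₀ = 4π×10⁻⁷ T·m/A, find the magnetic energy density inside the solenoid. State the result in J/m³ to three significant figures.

u ≈ 3160 J/m³

B = μ₀nI = (4π×10⁻⁷)(5.960×10^3)(11.9) = 8.913×10^-2 T.
u = B²/(2μ₀) = (8.913×10^-2)²/(2×4π×10⁻⁷) = 3.161×10^3 J/m³.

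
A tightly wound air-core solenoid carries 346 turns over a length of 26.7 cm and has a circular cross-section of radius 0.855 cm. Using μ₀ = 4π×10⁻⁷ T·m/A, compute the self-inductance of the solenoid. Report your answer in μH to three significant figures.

A = πr² = π(8.550×10^-3 m)² = 2.297×10^-4 m².
For a long solenoid, L = μ₀N²A/ℓ.
L = (4π×10⁻⁷)(346)²(2.297×10^-4)/(0.267 m) = 1.294×10^-4 H.

L ≈ 129 μH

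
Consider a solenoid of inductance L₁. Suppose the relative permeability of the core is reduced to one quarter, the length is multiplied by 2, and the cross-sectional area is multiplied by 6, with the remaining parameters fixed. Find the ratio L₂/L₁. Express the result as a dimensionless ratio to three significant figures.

For a solenoid, L ∝ μᵣN²A/ℓ.
L₂/L₁ = (0.25) × (2)^-1 × (6) = 0.750.

L₂/L₁ = 0.750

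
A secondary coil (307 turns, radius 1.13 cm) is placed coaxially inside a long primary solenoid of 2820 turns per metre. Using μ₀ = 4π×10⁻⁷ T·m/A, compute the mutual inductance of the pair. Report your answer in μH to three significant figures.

M ≈ 436 μH

The outer solenoid produces a uniform field B₁ = μ₀n₁I₁ across the inner coil,
so the flux linkage is N₂Φ = N₂B₁A₂ = μ₀n₁N₂A₂·I₁, giving M = μ₀n₁N₂A₂.
A₂ = πr² = π(1.130×10^-2 m)² = 4.011×10^-4 m².
M = (4π×10⁻⁷)(2820)(307)(4.011×10^-4) = 4.364×10^-4 H.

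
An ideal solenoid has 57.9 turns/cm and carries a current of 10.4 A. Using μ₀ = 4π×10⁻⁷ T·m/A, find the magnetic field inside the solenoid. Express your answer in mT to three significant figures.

B ≈ 75.7 mT

Inside a long solenoid, B = μ₀nI.
B = (4π×10⁻⁷)(5.790×10^3 m⁻¹)(10.4 A) = 7.567×10^-2 T.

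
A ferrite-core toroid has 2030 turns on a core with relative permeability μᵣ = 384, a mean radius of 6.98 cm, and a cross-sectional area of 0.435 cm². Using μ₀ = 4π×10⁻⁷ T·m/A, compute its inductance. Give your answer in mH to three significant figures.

L ≈ 197 mH

For a thin toroid, L = μ₀μᵣN²A/(2πR).
L = (4π×10⁻⁷)(384)(2030)²(4.350×10^-5) / (2π×6.980×10^-2 m) = 0.1972 H.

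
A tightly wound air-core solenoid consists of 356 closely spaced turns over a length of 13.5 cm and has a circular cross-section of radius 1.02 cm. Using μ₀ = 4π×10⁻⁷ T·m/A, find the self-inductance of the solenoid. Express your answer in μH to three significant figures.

A = πr² = π(1.020×10^-2 m)² = 3.269×10^-4 m².
For a long solenoid, L = μ₀N²A/ℓ.
L = (4π×10⁻⁷)(356)²(3.269×10^-4)/(0.135 m) = 3.856×10^-4 H.

L ≈ 386 μH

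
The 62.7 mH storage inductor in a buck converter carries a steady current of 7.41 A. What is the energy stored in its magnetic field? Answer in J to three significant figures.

U ≈ 1.72 J

Stored magnetic energy: U = ½LI².
U = ½(6.270×10^-2 H)(7.41 A)² = 1.721 J.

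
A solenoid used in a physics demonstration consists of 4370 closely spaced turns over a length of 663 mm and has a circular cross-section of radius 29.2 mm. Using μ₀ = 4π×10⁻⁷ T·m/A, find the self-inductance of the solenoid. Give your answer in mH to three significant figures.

A = πr² = π(2.920×10^-2 m)² = 2.679×10^-3 m².
For a long solenoid, L = μ₀N²A/ℓ.
L = (4π×10⁻⁷)(4370)²(2.679×10^-3)/(0.663 m) = 9.696×10^-2 H.

L ≈ 97.0 mH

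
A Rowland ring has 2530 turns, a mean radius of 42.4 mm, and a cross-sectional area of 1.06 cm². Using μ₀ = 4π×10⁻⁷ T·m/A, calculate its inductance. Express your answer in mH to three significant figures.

For a thin toroid, L = μ₀N²A/(2πR).
L = (4π×10⁻⁷)(2530)²(1.060×10^-4) / (2π×4.240×10^-2 m) = 3.200×10^-3 H.

L ≈ 3.20 mH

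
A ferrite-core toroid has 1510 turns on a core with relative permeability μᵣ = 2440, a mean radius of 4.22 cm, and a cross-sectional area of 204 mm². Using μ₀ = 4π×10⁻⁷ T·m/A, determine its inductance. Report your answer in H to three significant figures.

For a thin toroid, L = μ₀μᵣN²A/(2πR).
L = (4π×10⁻⁷)(2440)(1510)²(2.040×10^-4) / (2π×4.220×10^-2 m) = 5.379 H.

L ≈ 5.38 H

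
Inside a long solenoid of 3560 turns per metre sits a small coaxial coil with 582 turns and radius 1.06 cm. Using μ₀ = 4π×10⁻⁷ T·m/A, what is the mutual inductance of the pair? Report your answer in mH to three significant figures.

M ≈ 0.919 mH

The outer solenoid produces a uniform field B₁ = μ₀n₁I₁ across the inner coil,
so the flux linkage is N₂Φ = N₂B₁A₂ = μ₀n₁N₂A₂·I₁, giving M = μ₀n₁N₂A₂.
A₂ = πr² = π(1.060×10^-2 m)² = 3.530×10^-4 m².
M = (4π×10⁻⁷)(3560)(582)(3.530×10^-4) = 9.191×10^-4 H.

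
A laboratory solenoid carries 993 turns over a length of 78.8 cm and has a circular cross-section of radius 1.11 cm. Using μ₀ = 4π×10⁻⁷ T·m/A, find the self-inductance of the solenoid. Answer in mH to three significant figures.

A = πr² = π(1.110×10^-2 m)² = 3.871×10^-4 m².
For a long solenoid, L = μ₀N²A/ℓ.
L = (4π×10⁻⁷)(993)²(3.871×10^-4)/(0.788 m) = 6.087×10^-4 H.

L ≈ 0.609 mH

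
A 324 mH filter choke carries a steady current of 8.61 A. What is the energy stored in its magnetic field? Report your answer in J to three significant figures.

Stored magnetic energy: U = ½LI².
U = ½(0.324 H)(8.61 A)² = 12.01 J.

U ≈ 12.0 J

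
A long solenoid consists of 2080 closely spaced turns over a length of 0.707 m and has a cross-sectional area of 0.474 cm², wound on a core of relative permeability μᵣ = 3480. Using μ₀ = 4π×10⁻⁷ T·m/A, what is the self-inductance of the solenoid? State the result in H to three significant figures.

L ≈ 1.27 H

A = 0.474 cm² = 4.740×10^-5 m².
For a long solenoid, L = μ₀μᵣN²A/ℓ.
L = (4π×10⁻⁷)(3480)(2080)²(4.740×10^-5)/(0.707 m) = 1.268 H.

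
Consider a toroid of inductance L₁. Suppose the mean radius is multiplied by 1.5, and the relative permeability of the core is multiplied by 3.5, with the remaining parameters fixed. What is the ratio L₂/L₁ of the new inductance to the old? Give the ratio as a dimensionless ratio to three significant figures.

L₂/L₁ = 2.33

For a toroid, L ∝ μᵣN²A/R.
L₂/L₁ = (1.5)^-1 × (3.5) = 2.33.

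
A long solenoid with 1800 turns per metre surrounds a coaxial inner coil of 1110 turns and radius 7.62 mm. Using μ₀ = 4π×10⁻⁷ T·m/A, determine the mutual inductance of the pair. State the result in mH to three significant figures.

The outer solenoid produces a uniform field B₁ = μ₀n₁I₁ across the inner coil,
so the flux linkage is N₂Φ = N₂B₁A₂ = μ₀n₁N₂A₂·I₁, giving M = μ₀n₁N₂A₂.
A₂ = πr² = π(7.620×10^-3 m)² = 1.824×10^-4 m².
M = (4π×10⁻⁷)(1800)(1110)(1.824×10^-4) = 4.580×10^-4 H.

M ≈ 0.458 mH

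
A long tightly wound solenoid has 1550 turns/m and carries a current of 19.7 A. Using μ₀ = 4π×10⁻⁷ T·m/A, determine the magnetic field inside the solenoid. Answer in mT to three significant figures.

Inside a long solenoid, B = μ₀nI.
B = (4π×10⁻⁷)(1.550×10^3 m⁻¹)(19.7 A) = 3.837×10^-2 T.

B ≈ 38.4 mT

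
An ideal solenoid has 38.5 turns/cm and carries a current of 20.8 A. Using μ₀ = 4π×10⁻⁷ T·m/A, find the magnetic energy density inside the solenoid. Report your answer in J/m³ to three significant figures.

u ≈ 4030 J/m³

B = μ₀nI = (4π×10⁻⁷)(3.850×10^3)(20.8) = 0.1006 T.
u = B²/(2μ₀) = (0.1006)²/(2×4π×10⁻⁷) = 4.029×10^3 J/m³.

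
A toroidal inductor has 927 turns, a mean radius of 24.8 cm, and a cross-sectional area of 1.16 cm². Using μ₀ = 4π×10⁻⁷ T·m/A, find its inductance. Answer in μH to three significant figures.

L ≈ 80.4 μH

For a thin toroid, L = μ₀N²A/(2πR).
L = (4π×10⁻⁷)(927)²(1.160×10^-4) / (2π×0.248 m) = 8.039×10^-5 H.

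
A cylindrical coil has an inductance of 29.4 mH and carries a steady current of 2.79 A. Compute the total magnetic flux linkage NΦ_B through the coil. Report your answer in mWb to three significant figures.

From L = NΦ_B/I, the flux linkage is NΦ_B = LI.
NΦ_B = (2.940×10^-2 H)(2.79 A) = 8.203×10^-2 Wb.

NΦ_B ≈ 82.0 mWb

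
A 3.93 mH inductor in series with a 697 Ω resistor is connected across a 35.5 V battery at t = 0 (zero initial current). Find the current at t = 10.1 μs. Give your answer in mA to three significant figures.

I ≈ 42.4 mA

τ = L/R = 3.930×10^-3/697 = 5.638×10^-6 s; final current I_∞ = ε/R = 35.5/697 = 5.093×10^-2 A.
I(t) = I_∞(1 − e^(−t/τ)) with t/τ = 1.791.
I = (5.093×10^-2)(1 − e^(−1.791)) = 4.244×10^-2 A.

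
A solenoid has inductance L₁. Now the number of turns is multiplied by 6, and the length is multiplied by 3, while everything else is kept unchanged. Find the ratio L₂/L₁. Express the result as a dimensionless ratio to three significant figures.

For a solenoid, L ∝ μᵣN²A/ℓ.
L₂/L₁ = (6)^2 × (3)^-1 = 12.0.

L₂/L₁ = 12.0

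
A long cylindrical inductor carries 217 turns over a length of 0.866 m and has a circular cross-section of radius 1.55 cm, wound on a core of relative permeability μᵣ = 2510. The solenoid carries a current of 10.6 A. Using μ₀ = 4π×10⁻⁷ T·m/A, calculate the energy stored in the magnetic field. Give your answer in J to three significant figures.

U ≈ 7.27 J

A = πr² = π(1.550×10^-2 m)² = 7.548×10^-4 m².
L = μ₀μᵣN²A/ℓ = (4π×10⁻⁷)(2510)(217)²(7.548×10^-4)/(0.866) = 0.1294 H.
U = ½LI² = ½(0.1294)(10.6)² = 7.272 J.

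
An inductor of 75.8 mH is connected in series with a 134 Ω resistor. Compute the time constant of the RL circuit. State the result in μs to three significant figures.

τ = L/R = (7.580×10^-2 H)/(134 Ω) = 5.657×10^-4 s.

τ ≈ 566 μs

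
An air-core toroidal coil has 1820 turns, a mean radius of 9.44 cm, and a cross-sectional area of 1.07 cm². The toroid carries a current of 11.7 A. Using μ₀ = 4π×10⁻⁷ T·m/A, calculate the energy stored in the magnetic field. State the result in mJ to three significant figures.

U ≈ 51.4 mJ

L = μ₀N²A/(2πR) = (4π×10⁻⁷)(1820)²(1.070×10^-4)/(2π×9.440×10^-2) = 7.509×10^-4 H.
U = ½LI² = ½(7.509×10^-4)(11.7)² = 5.140×10^-2 J.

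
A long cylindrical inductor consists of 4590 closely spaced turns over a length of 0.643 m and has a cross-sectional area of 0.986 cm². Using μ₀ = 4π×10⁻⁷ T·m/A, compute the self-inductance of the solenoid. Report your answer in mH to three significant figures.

L ≈ 4.06 mH

A = 0.986 cm² = 9.860×10^-5 m².
For a long solenoid, L = μ₀N²A/ℓ.
L = (4π×10⁻⁷)(4590)²(9.860×10^-5)/(0.643 m) = 4.060×10^-3 H.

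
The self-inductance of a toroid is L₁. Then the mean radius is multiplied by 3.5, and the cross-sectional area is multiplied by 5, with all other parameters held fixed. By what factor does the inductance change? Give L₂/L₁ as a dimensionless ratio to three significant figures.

For a toroid, L ∝ μᵣN²A/R.
L₂/L₁ = (3.5)^-1 × (5) = 1.43.

L₂/L₁ = 1.43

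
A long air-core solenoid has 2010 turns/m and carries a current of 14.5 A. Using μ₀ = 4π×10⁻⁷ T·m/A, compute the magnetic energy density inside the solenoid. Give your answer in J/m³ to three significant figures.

B = μ₀nI = (4π×10⁻⁷)(2.010×10^3)(14.5) = 3.662×10^-2 T.
u = B²/(2μ₀) = (3.662×10^-2)²/(2×4π×10⁻⁷) = 533.7 J/m³.

u ≈ 534 J/m³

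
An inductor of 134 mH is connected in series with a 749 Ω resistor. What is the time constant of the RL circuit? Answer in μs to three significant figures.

τ = L/R = (0.134 H)/(749 Ω) = 1.789×10^-4 s.

τ ≈ 179 μs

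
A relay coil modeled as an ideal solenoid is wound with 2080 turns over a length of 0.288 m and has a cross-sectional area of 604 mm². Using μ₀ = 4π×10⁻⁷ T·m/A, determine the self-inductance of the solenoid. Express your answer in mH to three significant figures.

L ≈ 11.4 mH

A = 604 mm² = 6.040×10^-4 m².
For a long solenoid, L = μ₀N²A/ℓ.
L = (4π×10⁻⁷)(2080)²(6.040×10^-4)/(0.288 m) = 1.140×10^-2 H.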